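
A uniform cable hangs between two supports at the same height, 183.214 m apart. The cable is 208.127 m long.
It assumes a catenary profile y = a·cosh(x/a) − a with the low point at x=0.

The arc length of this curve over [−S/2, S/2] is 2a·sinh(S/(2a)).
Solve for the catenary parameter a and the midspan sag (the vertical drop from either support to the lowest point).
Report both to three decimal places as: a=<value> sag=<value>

a=103.426 sag=43.292

seed: a₀ = √(S³/(24(L−S))) = √(183.214³/(24·24.913)) = 101.419006
iter 1: u=0.903253  f(a)=+1.036e+00  f'(a)=-5.326e-01  a ← 101.419006 − (+1.036e+00/-5.326e-01) = 103.364808
iter 2: u=0.886249  f(a)=+3.057e-02  f'(a)=-5.015e-01  a ← 103.364808 − (+3.057e-02/-5.015e-01) = 103.425766
iter 3: u=0.885727  f(a)=+2.841e-05  f'(a)=-5.006e-01  a ← 103.425766 − (+2.841e-05/-5.006e-01) = 103.425823
iter 4: u=0.885727  f(a)=+2.458e-11  f'(a)=-5.006e-01  a ← 103.425823 − (+2.458e-11/-5.006e-01) = 103.425823
converged: |Δa| < 1e-12 after 4 iterations
sag = a·(cosh(S/(2a)) − 1) = 103.425823·(cosh(0.885727) − 1) = 43.291977
T_max/T_min = cosh(S/(2a)) = 1.418580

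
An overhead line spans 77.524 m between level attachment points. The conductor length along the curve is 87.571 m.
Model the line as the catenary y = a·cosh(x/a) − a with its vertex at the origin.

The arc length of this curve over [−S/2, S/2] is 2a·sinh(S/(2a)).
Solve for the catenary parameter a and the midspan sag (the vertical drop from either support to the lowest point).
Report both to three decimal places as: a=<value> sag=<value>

a=44.787 sag=17.847

seed: a₀ = √(S³/(24(L−S))) = √(77.524³/(24·10.047)) = 43.957242
iter 1: u=0.881811  f(a)=+3.979e-01  f'(a)=-4.937e-01  a ← 43.957242 − (+3.979e-01/-4.937e-01) = 44.763309
iter 2: u=0.865932  f(a)=+1.121e-02  f'(a)=-4.662e-01  a ← 44.763309 − (+1.121e-02/-4.662e-01) = 44.787353
iter 3: u=0.865468  f(a)=+9.466e-06  f'(a)=-4.654e-01  a ← 44.787353 − (+9.466e-06/-4.654e-01) = 44.787373
iter 4: u=0.865467  f(a)=+6.764e-12  f'(a)=-4.654e-01  a ← 44.787373 − (+6.764e-12/-4.654e-01) = 44.787373
converged: |Δa| < 1e-12 after 4 iterations
sag = a·(cosh(S/(2a)) − 1) = 44.787373·(cosh(0.865467) − 1) = 17.847113
T_max/T_min = cosh(S/(2a)) = 1.398485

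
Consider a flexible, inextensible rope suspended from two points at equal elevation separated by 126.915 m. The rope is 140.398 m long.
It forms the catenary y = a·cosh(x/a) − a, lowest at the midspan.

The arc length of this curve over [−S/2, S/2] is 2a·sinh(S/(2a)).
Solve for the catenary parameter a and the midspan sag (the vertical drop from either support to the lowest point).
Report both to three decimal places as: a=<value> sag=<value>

seed: a₀ = √(S³/(24(L−S))) = √(126.915³/(24·13.483)) = 79.482321
iter 1: u=0.798385  f(a)=+4.363e-01  f'(a)=-3.614e-01  a ← 79.482321 − (+4.363e-01/-3.614e-01) = 80.689578
iter 2: u=0.786440  f(a)=+1.014e-02  f'(a)=-3.448e-01  a ← 80.689578 − (+1.014e-02/-3.448e-01) = 80.718986
iter 3: u=0.786153  f(a)=+5.765e-06  f'(a)=-3.444e-01  a ← 80.718986 − (+5.765e-06/-3.444e-01) = 80.719003
iter 4: u=0.786153  f(a)=+1.847e-12  f'(a)=-3.444e-01  a ← 80.719003 − (+1.847e-12/-3.444e-01) = 80.719003
converged: |Δa| < 1e-12 after 4 iterations
sag = a·(cosh(S/(2a)) − 1) = 80.719003·(cosh(0.786153) − 1) = 26.255092
T_max/T_min = cosh(S/(2a)) = 1.325265

a=80.719 sag=26.255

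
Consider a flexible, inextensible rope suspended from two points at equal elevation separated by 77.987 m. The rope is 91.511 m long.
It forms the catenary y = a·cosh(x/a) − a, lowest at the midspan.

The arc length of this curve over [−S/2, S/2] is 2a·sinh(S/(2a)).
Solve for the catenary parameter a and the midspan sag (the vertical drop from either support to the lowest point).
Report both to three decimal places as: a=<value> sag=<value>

seed: a₀ = √(S³/(24(L−S))) = √(77.987³/(24·13.524)) = 38.227432
iter 1: u=1.020040  f(a)=+7.213e-01  f'(a)=-7.840e-01  a ← 38.227432 − (+7.213e-01/-7.840e-01) = 39.147446
iter 2: u=0.996068  f(a)=+2.686e-02  f'(a)=-7.266e-01  a ← 39.147446 − (+2.686e-02/-7.266e-01) = 39.184413
iter 3: u=0.995128  f(a)=+4.044e-05  f'(a)=-7.244e-01  a ← 39.184413 − (+4.044e-05/-7.244e-01) = 39.184469
iter 4: u=0.995126  f(a)=+9.199e-11  f'(a)=-7.244e-01  a ← 39.184469 − (+9.199e-11/-7.244e-01) = 39.184469
iter 5: u=0.995126  f(a)=-2.842e-14  f'(a)=-7.244e-01  a ← 39.184469 − (-2.842e-14/-7.244e-01) = 39.184469
converged: |Δa| < 1e-12 after 5 iterations
sag = a·(cosh(S/(2a)) − 1) = 39.184469·(cosh(0.995126) − 1) = 21.056617
T_max/T_min = cosh(S/(2a)) = 1.537371

a=39.184 sag=21.057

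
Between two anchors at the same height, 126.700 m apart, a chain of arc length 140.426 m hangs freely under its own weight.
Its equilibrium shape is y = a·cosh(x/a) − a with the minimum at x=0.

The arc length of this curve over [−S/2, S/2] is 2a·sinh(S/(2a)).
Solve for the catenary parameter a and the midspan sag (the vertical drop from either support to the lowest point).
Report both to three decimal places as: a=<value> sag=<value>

a=79.822 sag=26.486

seed: a₀ = √(S³/(24(L−S))) = √(126.700³/(24·13.726)) = 78.575527
iter 1: u=0.806231  f(a)=+4.531e-01  f'(a)=-3.726e-01  a ← 78.575527 − (+4.531e-01/-3.726e-01) = 79.791443
iter 2: u=0.793945  f(a)=+1.073e-02  f'(a)=-3.552e-01  a ← 79.791443 − (+1.073e-02/-3.552e-01) = 79.821658
iter 3: u=0.793644  f(a)=+6.343e-06  f'(a)=-3.547e-01  a ← 79.821658 − (+6.343e-06/-3.547e-01) = 79.821676
iter 4: u=0.793644  f(a)=+2.245e-12  f'(a)=-3.547e-01  a ← 79.821676 − (+2.245e-12/-3.547e-01) = 79.821676
converged: |Δa| < 1e-12 after 4 iterations
sag = a·(cosh(S/(2a)) − 1) = 79.821676·(cosh(0.793644) − 1) = 26.486204
T_max/T_min = cosh(S/(2a)) = 1.331817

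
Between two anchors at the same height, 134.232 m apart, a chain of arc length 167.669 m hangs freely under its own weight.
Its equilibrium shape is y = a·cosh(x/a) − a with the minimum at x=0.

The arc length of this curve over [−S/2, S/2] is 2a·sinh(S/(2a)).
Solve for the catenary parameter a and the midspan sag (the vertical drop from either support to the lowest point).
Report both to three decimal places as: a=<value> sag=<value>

a=56.843 sag=44.446

seed: a₀ = √(S³/(24(L−S))) = √(134.232³/(24·33.437)) = 54.899049
iter 1: u=1.222535  f(a)=+2.590e+00  f'(a)=-1.410e+00  a ← 54.899049 − (+2.590e+00/-1.410e+00) = 56.735357
iter 2: u=1.182966  f(a)=+1.356e-01  f'(a)=-1.266e+00  a ← 56.735357 − (+1.356e-01/-1.266e+00) = 56.842466
iter 3: u=1.180737  f(a)=+4.173e-04  f'(a)=-1.258e+00  a ← 56.842466 − (+4.173e-04/-1.258e+00) = 56.842798
iter 4: u=1.180730  f(a)=+3.979e-09  f'(a)=-1.258e+00  a ← 56.842798 − (+3.979e-09/-1.258e+00) = 56.842798
iter 5: u=1.180730  f(a)=-2.842e-14  f'(a)=-1.258e+00  a ← 56.842798 − (-2.842e-14/-1.258e+00) = 56.842798
converged: |Δa| < 1e-12 after 5 iterations
sag = a·(cosh(S/(2a)) − 1) = 56.842798·(cosh(1.180730) − 1) = 44.445538
T_max/T_min = cosh(S/(2a)) = 1.781903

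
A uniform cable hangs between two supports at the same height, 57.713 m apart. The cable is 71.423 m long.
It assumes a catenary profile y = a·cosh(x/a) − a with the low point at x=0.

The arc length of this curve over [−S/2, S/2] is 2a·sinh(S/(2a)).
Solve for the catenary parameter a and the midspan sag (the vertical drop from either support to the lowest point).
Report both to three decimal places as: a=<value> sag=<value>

a=24.989 sag=18.597

seed: a₀ = √(S³/(24(L−S))) = √(57.713³/(24·13.710)) = 24.170527
iter 1: u=1.193871  f(a)=+1.011e+00  f'(a)=-1.305e+00  a ← 24.170527 − (+1.011e+00/-1.305e+00) = 24.945398
iter 2: u=1.156787  f(a)=+5.065e-02  f'(a)=-1.177e+00  a ← 24.945398 − (+5.065e-02/-1.177e+00) = 24.988435
iter 3: u=1.154794  f(a)=+1.420e-04  f'(a)=-1.170e+00  a ← 24.988435 − (+1.420e-04/-1.170e+00) = 24.988557
iter 4: u=1.154789  f(a)=+1.123e-09  f'(a)=-1.170e+00  a ← 24.988557 − (+1.123e-09/-1.170e+00) = 24.988557
iter 5: u=1.154789  f(a)=+0.000e+00  f'(a)=-1.170e+00  a ← 24.988557 − (+0.000e+00/-1.170e+00) = 24.988557
converged: |Δa| < 1e-12 after 5 iterations
sag = a·(cosh(S/(2a)) − 1) = 24.988557·(cosh(1.154789) − 1) = 18.597441
T_max/T_min = cosh(S/(2a)) = 1.744238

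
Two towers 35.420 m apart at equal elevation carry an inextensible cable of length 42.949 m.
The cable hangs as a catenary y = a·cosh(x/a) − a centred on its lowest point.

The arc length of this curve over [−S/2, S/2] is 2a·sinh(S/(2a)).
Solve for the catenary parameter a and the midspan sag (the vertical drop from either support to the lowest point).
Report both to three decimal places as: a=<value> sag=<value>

a=16.159 sag=10.716

seed: a₀ = √(S³/(24(L−S))) = √(35.420³/(24·7.529)) = 15.681896
iter 1: u=1.129328  f(a)=+4.950e-01  f'(a)=-1.088e+00  a ← 15.681896 − (+4.950e-01/-1.088e+00) = 16.136657
iter 2: u=1.097501  f(a)=+2.235e-02  f'(a)=-9.921e-01  a ← 16.136657 − (+2.235e-02/-9.921e-01) = 16.159181
iter 3: u=1.095971  f(a)=+5.032e-05  f'(a)=-9.877e-01  a ← 16.159181 − (+5.032e-05/-9.877e-01) = 16.159232
iter 4: u=1.095968  f(a)=+2.564e-10  f'(a)=-9.876e-01  a ← 16.159232 − (+2.564e-10/-9.876e-01) = 16.159232
iter 5: u=1.095968  f(a)=-7.105e-15  f'(a)=-9.876e-01  a ← 16.159232 − (-7.105e-15/-9.876e-01) = 16.159232
converged: |Δa| < 1e-12 after 5 iterations
sag = a·(cosh(S/(2a)) − 1) = 16.159232·(cosh(1.095968) − 1) = 10.715941
T_max/T_min = cosh(S/(2a)) = 1.663147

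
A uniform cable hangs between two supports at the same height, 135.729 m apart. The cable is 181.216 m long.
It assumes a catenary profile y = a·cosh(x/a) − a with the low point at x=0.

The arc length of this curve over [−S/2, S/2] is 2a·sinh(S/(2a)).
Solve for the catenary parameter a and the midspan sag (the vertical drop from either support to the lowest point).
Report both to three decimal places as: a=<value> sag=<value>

a=50.100 sag=53.437

seed: a₀ = √(S³/(24(L−S))) = √(135.729³/(24·45.487)) = 47.858569
iter 1: u=1.418022  f(a)=+4.798e+00  f'(a)=-2.312e+00  a ← 47.858569 − (+4.798e+00/-2.312e+00) = 49.934348
iter 2: u=1.359075  f(a)=+3.298e-01  f'(a)=-2.004e+00  a ← 49.934348 − (+3.298e-01/-2.004e+00) = 50.098960
iter 3: u=1.354609  f(a)=+1.813e-03  f'(a)=-1.982e+00  a ← 50.098960 − (+1.813e-03/-1.982e+00) = 50.099875
iter 4: u=1.354584  f(a)=+5.544e-08  f'(a)=-1.982e+00  a ← 50.099875 − (+5.544e-08/-1.982e+00) = 50.099875
iter 5: u=1.354584  f(a)=-5.684e-14  f'(a)=-1.982e+00  a ← 50.099875 − (-5.684e-14/-1.982e+00) = 50.099875
converged: |Δa| < 1e-12 after 5 iterations
sag = a·(cosh(S/(2a)) − 1) = 50.099875·(cosh(1.354584) − 1) = 53.436627
T_max/T_min = cosh(S/(2a)) = 2.066602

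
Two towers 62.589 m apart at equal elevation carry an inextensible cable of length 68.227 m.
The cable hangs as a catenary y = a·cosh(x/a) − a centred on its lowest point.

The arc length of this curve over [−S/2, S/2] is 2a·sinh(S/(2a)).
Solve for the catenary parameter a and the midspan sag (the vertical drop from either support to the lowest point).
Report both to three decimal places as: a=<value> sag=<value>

seed: a₀ = √(S³/(24(L−S))) = √(62.589³/(24·5.638)) = 42.567570
iter 1: u=0.735172  f(a)=+1.543e-01  f'(a)=-2.795e-01  a ← 42.567570 − (+1.543e-01/-2.795e-01) = 43.119772
iter 2: u=0.725758  f(a)=+3.055e-03  f'(a)=-2.685e-01  a ← 43.119772 − (+3.055e-03/-2.685e-01) = 43.131147
iter 3: u=0.725566  f(a)=+1.250e-06  f'(a)=-2.683e-01  a ← 43.131147 − (+1.250e-06/-2.683e-01) = 43.131152
iter 4: u=0.725566  f(a)=+2.132e-13  f'(a)=-2.683e-01  a ← 43.131152 − (+2.132e-13/-2.683e-01) = 43.131152
converged: |Δa| < 1e-12 after 4 iterations
sag = a·(cosh(S/(2a)) − 1) = 43.131152·(cosh(0.725566) − 1) = 11.860003
T_max/T_min = cosh(S/(2a)) = 1.274975

a=43.131 sag=11.860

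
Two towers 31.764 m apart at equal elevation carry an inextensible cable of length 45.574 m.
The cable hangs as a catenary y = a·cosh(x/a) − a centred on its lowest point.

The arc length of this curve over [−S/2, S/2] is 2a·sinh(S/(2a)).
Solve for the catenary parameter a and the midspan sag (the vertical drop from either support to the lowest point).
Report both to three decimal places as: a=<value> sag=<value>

a=10.420 sag=14.637

seed: a₀ = √(S³/(24(L−S))) = √(31.764³/(24·13.810)) = 9.833323
iter 1: u=1.615120  f(a)=+1.917e+00  f'(a)=-3.613e+00  a ← 9.833323 − (+1.917e+00/-3.613e+00) = 10.363956
iter 2: u=1.532426  f(a)=+1.661e-01  f'(a)=-3.012e+00  a ← 10.363956 − (+1.661e-01/-3.012e+00) = 10.419115
iter 3: u=1.524314  f(a)=+1.509e-03  f'(a)=-2.957e+00  a ← 10.419115 − (+1.509e-03/-2.957e+00) = 10.419625
iter 4: u=1.524239  f(a)=+1.269e-07  f'(a)=-2.957e+00  a ← 10.419625 − (+1.269e-07/-2.957e+00) = 10.419625
iter 5: u=1.524239  f(a)=+7.105e-15  f'(a)=-2.957e+00  a ← 10.419625 − (+7.105e-15/-2.957e+00) = 10.419625
converged: |Δa| < 1e-12 after 5 iterations
sag = a·(cosh(S/(2a)) − 1) = 10.419625·(cosh(1.524239) − 1) = 14.636631
T_max/T_min = cosh(S/(2a)) = 2.404718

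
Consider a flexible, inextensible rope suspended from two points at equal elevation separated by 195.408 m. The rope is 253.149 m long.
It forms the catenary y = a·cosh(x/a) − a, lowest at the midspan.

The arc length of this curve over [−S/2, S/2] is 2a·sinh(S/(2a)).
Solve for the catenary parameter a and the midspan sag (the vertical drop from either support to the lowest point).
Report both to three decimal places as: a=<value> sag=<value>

seed: a₀ = √(S³/(24(L−S))) = √(195.408³/(24·57.741)) = 73.377978
iter 1: u=1.331517  f(a)=+5.340e+00  f'(a)=-1.871e+00  a ← 73.377978 − (+5.340e+00/-1.871e+00) = 76.231962
iter 2: u=1.281667  f(a)=+3.274e-01  f'(a)=-1.648e+00  a ← 76.231962 − (+3.274e-01/-1.648e+00) = 76.430589
iter 3: u=1.278336  f(a)=+1.408e-03  f'(a)=-1.634e+00  a ← 76.430589 − (+1.408e-03/-1.634e+00) = 76.431451
iter 4: u=1.278322  f(a)=+2.629e-08  f'(a)=-1.634e+00  a ← 76.431451 − (+2.629e-08/-1.634e+00) = 76.431451
iter 5: u=1.278322  f(a)=+0.000e+00  f'(a)=-1.634e+00  a ← 76.431451 − (+0.000e+00/-1.634e+00) = 76.431451
converged: |Δa| < 1e-12 after 5 iterations
sag = a·(cosh(S/(2a)) − 1) = 76.431451·(cosh(1.278322) − 1) = 71.429534
T_max/T_min = cosh(S/(2a)) = 1.934557

a=76.431 sag=71.430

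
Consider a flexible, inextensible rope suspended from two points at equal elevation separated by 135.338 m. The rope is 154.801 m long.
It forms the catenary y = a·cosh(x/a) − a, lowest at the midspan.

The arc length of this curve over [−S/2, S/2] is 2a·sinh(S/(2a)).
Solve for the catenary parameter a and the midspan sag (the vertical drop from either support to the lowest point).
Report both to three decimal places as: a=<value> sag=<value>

seed: a₀ = √(S³/(24(L−S))) = √(135.338³/(24·19.463)) = 72.848249
iter 1: u=0.928904  f(a)=+8.572e-01  f'(a)=-5.819e-01  a ← 72.848249 − (+8.572e-01/-5.819e-01) = 74.321290
iter 2: u=0.910493  f(a)=+2.669e-02  f'(a)=-5.462e-01  a ← 74.321290 − (+2.669e-02/-5.462e-01) = 74.370155
iter 3: u=0.909895  f(a)=+2.772e-05  f'(a)=-5.450e-01  a ← 74.370155 − (+2.772e-05/-5.450e-01) = 74.370206
iter 4: u=0.909894  f(a)=+2.996e-11  f'(a)=-5.450e-01  a ← 74.370206 − (+2.996e-11/-5.450e-01) = 74.370206
converged: |Δa| < 1e-12 after 4 iterations
sag = a·(cosh(S/(2a)) − 1) = 74.370206·(cosh(0.909894) − 1) = 32.969278
T_max/T_min = cosh(S/(2a)) = 1.443313

a=74.370 sag=32.969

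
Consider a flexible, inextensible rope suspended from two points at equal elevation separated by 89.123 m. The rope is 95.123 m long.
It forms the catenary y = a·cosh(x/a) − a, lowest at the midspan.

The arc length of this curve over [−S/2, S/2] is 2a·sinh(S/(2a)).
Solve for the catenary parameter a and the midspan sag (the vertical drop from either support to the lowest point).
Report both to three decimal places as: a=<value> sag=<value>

seed: a₀ = √(S³/(24(L−S))) = √(89.123³/(24·6.000)) = 70.113791
iter 1: u=0.635560  f(a)=+1.224e-01  f'(a)=-1.782e-01  a ← 70.113791 − (+1.224e-01/-1.782e-01) = 70.800533
iter 2: u=0.629395  f(a)=+1.821e-03  f'(a)=-1.729e-01  a ← 70.800533 − (+1.821e-03/-1.729e-01) = 70.811065
iter 3: u=0.629301  f(a)=+4.168e-07  f'(a)=-1.728e-01  a ← 70.811065 − (+4.168e-07/-1.728e-01) = 70.811067
iter 4: u=0.629301  f(a)=+2.842e-14  f'(a)=-1.728e-01  a ← 70.811067 − (+2.842e-14/-1.728e-01) = 70.811067
converged: |Δa| < 1e-12 after 4 iterations
sag = a·(cosh(S/(2a)) − 1) = 70.811067·(cosh(0.629301) − 1) = 14.490184
T_max/T_min = cosh(S/(2a)) = 1.204632

a=70.811 sag=14.490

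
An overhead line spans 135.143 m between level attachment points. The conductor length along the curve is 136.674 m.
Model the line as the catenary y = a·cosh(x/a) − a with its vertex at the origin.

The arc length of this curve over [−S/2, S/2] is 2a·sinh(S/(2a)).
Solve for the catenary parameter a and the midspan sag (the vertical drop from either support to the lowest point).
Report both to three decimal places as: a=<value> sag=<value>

a=259.617 sag=8.843

seed: a₀ = √(S³/(24(L−S))) = √(135.143³/(24·1.531)) = 259.177393
iter 1: u=0.260715  f(a)=+5.212e-03  f'(a)=-1.189e-02  a ← 259.177393 − (+5.212e-03/-1.189e-02) = 259.615544
iter 2: u=0.260275  f(a)=+1.325e-05  f'(a)=-1.183e-02  a ← 259.615544 − (+1.325e-05/-1.183e-02) = 259.616663
iter 3: u=0.260274  f(a)=+8.603e-11  f'(a)=-1.183e-02  a ← 259.616663 − (+8.603e-11/-1.183e-02) = 259.616663
iter 4: u=0.260274  f(a)=+0.000e+00  f'(a)=-1.183e-02  a ← 259.616663 − (+0.000e+00/-1.183e-02) = 259.616663
converged: |Δa| < 1e-12 after 4 iterations
sag = a·(cosh(S/(2a)) − 1) = 259.616663·(cosh(0.260274) − 1) = 8.843310
T_max/T_min = cosh(S/(2a)) = 1.034063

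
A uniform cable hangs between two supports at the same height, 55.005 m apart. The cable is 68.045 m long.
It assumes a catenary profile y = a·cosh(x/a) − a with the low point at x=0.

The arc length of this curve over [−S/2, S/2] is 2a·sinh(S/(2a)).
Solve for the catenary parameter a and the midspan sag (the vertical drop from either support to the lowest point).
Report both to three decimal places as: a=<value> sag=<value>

seed: a₀ = √(S³/(24(L−S))) = √(55.005³/(24·13.040)) = 23.059975
iter 1: u=1.192651  f(a)=+9.595e-01  f'(a)=-1.300e+00  a ← 23.059975 − (+9.595e-01/-1.300e+00) = 23.797888
iter 2: u=1.155670  f(a)=+4.798e-02  f'(a)=-1.173e+00  a ← 23.797888 − (+4.798e-02/-1.173e+00) = 23.838786
iter 3: u=1.153687  f(a)=+1.340e-04  f'(a)=-1.167e+00  a ← 23.838786 − (+1.340e-04/-1.167e+00) = 23.838901
iter 4: u=1.153682  f(a)=+1.051e-09  f'(a)=-1.167e+00  a ← 23.838901 − (+1.051e-09/-1.167e+00) = 23.838901
iter 5: u=1.153682  f(a)=-1.421e-14  f'(a)=-1.167e+00  a ← 23.838901 − (-1.421e-14/-1.167e+00) = 23.838901
converged: |Δa| < 1e-12 after 5 iterations
sag = a·(cosh(S/(2a)) − 1) = 23.838901·(cosh(1.153682) − 1) = 17.704134
T_max/T_min = cosh(S/(2a)) = 1.742657

a=23.839 sag=17.704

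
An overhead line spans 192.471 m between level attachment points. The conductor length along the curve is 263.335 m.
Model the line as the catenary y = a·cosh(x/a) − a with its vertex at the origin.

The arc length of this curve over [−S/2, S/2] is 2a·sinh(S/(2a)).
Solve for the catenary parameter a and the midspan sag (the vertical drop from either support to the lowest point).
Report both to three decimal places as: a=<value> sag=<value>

seed: a₀ = √(S³/(24(L−S))) = √(192.471³/(24·70.864)) = 64.748469
iter 1: u=1.486298  f(a)=+8.252e+00  f'(a)=-2.712e+00  a ← 64.748469 − (+8.252e+00/-2.712e+00) = 67.790944
iter 2: u=1.419592  f(a)=+6.173e-01  f'(a)=-2.320e+00  a ← 67.790944 − (+6.173e-01/-2.320e+00) = 68.056975
iter 3: u=1.414043  f(a)=+4.071e-03  f'(a)=-2.290e+00  a ← 68.056975 − (+4.071e-03/-2.290e+00) = 68.058753
iter 4: u=1.414006  f(a)=+1.797e-07  f'(a)=-2.290e+00  a ← 68.058753 − (+1.797e-07/-2.290e+00) = 68.058753
iter 5: u=1.414006  f(a)=-5.684e-14  f'(a)=-2.290e+00  a ← 68.058753 − (-5.684e-14/-2.290e+00) = 68.058753
converged: |Δa| < 1e-12 after 5 iterations
sag = a·(cosh(S/(2a)) − 1) = 68.058753·(cosh(1.414006) − 1) = 80.158400
T_max/T_min = cosh(S/(2a)) = 2.177782

a=68.059 sag=80.158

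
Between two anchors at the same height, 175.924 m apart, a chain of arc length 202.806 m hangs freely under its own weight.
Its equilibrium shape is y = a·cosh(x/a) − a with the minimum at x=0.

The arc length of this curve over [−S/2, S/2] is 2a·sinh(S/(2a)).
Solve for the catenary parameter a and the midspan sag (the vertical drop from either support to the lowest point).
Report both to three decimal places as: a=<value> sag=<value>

a=93.901 sag=44.302

seed: a₀ = √(S³/(24(L−S))) = √(175.924³/(24·26.882)) = 91.865243
iter 1: u=0.957511  f(a)=+1.260e+00  f'(a)=-6.407e-01  a ← 91.865243 − (+1.260e+00/-6.407e-01) = 93.831168
iter 2: u=0.937450  f(a)=+4.157e-02  f'(a)=-5.990e-01  a ← 93.831168 − (+4.157e-02/-5.990e-01) = 93.900558
iter 3: u=0.936757  f(a)=+4.869e-05  f'(a)=-5.976e-01  a ← 93.900558 − (+4.869e-05/-5.976e-01) = 93.900640
iter 4: u=0.936756  f(a)=+6.708e-11  f'(a)=-5.976e-01  a ← 93.900640 − (+6.708e-11/-5.976e-01) = 93.900640
iter 5: u=0.936756  f(a)=+0.000e+00  f'(a)=-5.976e-01  a ← 93.900640 − (+0.000e+00/-5.976e-01) = 93.900640
converged: |Δa| < 1e-12 after 5 iterations
sag = a·(cosh(S/(2a)) − 1) = 93.900640·(cosh(0.936756) − 1) = 44.301743
T_max/T_min = cosh(S/(2a)) = 1.471794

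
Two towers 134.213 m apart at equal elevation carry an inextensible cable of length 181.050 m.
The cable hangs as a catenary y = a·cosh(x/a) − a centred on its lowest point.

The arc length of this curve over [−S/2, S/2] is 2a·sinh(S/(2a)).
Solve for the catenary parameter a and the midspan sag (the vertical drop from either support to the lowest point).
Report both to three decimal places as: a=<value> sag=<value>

a=48.631 sag=54.129

seed: a₀ = √(S³/(24(L−S))) = √(134.213³/(24·46.837)) = 46.375833
iter 1: u=1.447014  f(a)=+5.155e+00  f'(a)=-2.476e+00  a ← 46.375833 − (+5.155e+00/-2.476e+00) = 48.458143
iter 2: u=1.384834  f(a)=+3.675e-01  f'(a)=-2.134e+00  a ← 48.458143 − (+3.675e-01/-2.134e+00) = 48.630360
iter 3: u=1.379930  f(a)=+2.185e-03  f'(a)=-2.109e+00  a ← 48.630360 − (+2.185e-03/-2.109e+00) = 48.631396
iter 4: u=1.379901  f(a)=+7.827e-08  f'(a)=-2.109e+00  a ← 48.631396 − (+7.827e-08/-2.109e+00) = 48.631396
iter 5: u=1.379901  f(a)=+5.684e-14  f'(a)=-2.109e+00  a ← 48.631396 − (+5.684e-14/-2.109e+00) = 48.631396
converged: |Δa| < 1e-12 after 5 iterations
sag = a·(cosh(S/(2a)) − 1) = 48.631396·(cosh(1.379901) − 1) = 54.129434
T_max/T_min = cosh(S/(2a)) = 2.113055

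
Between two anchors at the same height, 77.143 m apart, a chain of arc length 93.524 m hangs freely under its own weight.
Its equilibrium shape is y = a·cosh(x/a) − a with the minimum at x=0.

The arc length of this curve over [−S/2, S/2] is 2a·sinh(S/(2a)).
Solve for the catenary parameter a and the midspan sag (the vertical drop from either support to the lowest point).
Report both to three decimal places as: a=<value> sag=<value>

seed: a₀ = √(S³/(24(L−S))) = √(77.143³/(24·16.381)) = 34.171887
iter 1: u=1.128749  f(a)=+1.076e+00  f'(a)=-1.087e+00  a ← 34.171887 − (+1.076e+00/-1.087e+00) = 35.161920
iter 2: u=1.096968  f(a)=+4.852e-02  f'(a)=-9.906e-01  a ← 35.161920 − (+4.852e-02/-9.906e-01) = 35.210904
iter 3: u=1.095442  f(a)=+1.090e-04  f'(a)=-9.861e-01  a ← 35.210904 − (+1.090e-04/-9.861e-01) = 35.211015
iter 4: u=1.095438  f(a)=+5.534e-10  f'(a)=-9.861e-01  a ← 35.211015 − (+5.534e-10/-9.861e-01) = 35.211015
iter 5: u=1.095438  f(a)=-1.421e-14  f'(a)=-9.861e-01  a ← 35.211015 − (-1.421e-14/-9.861e-01) = 35.211015
converged: |Δa| < 1e-12 after 5 iterations
sag = a·(cosh(S/(2a)) − 1) = 35.211015·(cosh(1.095438) − 1) = 23.325301
T_max/T_min = cosh(S/(2a)) = 1.662443

a=35.211 sag=23.325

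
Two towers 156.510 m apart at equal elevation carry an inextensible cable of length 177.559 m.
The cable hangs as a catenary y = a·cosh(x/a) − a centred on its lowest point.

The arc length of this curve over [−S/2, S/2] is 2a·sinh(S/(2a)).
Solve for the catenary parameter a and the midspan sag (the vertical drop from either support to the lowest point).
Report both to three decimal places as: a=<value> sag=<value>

a=88.820 sag=36.762

seed: a₀ = √(S³/(24(L−S))) = √(156.510³/(24·21.049)) = 87.114768
iter 1: u=0.898298  f(a)=+8.658e-01  f'(a)=-5.234e-01  a ← 87.114768 − (+8.658e-01/-5.234e-01) = 88.768935
iter 2: u=0.881558  f(a)=+2.527e-02  f'(a)=-4.932e-01  a ← 88.768935 − (+2.527e-02/-4.932e-01) = 88.820178
iter 3: u=0.881050  f(a)=+2.298e-05  f'(a)=-4.923e-01  a ← 88.820178 − (+2.298e-05/-4.923e-01) = 88.820225
iter 4: u=0.881049  f(a)=+1.904e-11  f'(a)=-4.923e-01  a ← 88.820225 − (+1.904e-11/-4.923e-01) = 88.820225
converged: |Δa| < 1e-12 after 4 iterations
sag = a·(cosh(S/(2a)) − 1) = 88.820225·(cosh(0.881049) − 1) = 36.761748
T_max/T_min = cosh(S/(2a)) = 1.413889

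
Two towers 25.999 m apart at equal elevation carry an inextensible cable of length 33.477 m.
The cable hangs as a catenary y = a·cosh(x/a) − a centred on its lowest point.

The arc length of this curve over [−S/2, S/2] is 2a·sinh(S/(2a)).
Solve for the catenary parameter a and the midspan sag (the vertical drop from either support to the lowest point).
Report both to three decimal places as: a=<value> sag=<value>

seed: a₀ = √(S³/(24(L−S))) = √(25.999³/(24·7.478)) = 9.895474
iter 1: u=1.313681  f(a)=+6.724e-01  f'(a)=-1.789e+00  a ← 9.895474 − (+6.724e-01/-1.789e+00) = 10.271374
iter 2: u=1.265605  f(a)=+4.021e-02  f'(a)=-1.581e+00  a ← 10.271374 − (+4.021e-02/-1.581e+00) = 10.296815
iter 3: u=1.262478  f(a)=+1.641e-04  f'(a)=-1.568e+00  a ← 10.296815 − (+1.641e-04/-1.568e+00) = 10.296919
iter 4: u=1.262465  f(a)=+2.756e-09  f'(a)=-1.568e+00  a ← 10.296919 − (+2.756e-09/-1.568e+00) = 10.296919
iter 5: u=1.262465  f(a)=+0.000e+00  f'(a)=-1.568e+00  a ← 10.296919 − (+0.000e+00/-1.568e+00) = 10.296919
converged: |Δa| < 1e-12 after 5 iterations
sag = a·(cosh(S/(2a)) − 1) = 10.296919·(cosh(1.262465) − 1) = 9.355153
T_max/T_min = cosh(S/(2a)) = 1.908539

a=10.297 sag=9.355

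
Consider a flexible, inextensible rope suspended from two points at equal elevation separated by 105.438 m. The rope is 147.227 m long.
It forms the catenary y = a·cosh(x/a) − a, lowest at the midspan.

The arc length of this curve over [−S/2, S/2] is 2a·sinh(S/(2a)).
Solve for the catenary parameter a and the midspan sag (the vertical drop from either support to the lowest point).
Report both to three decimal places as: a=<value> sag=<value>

a=36.058 sag=45.912

seed: a₀ = √(S³/(24(L−S))) = √(105.438³/(24·41.789)) = 34.186853
iter 1: u=1.542084  f(a)=+5.260e+00  f'(a)=-3.078e+00  a ← 34.186853 − (+5.260e+00/-3.078e+00) = 35.895779
iter 2: u=1.468669  f(a)=+4.201e-01  f'(a)=-2.604e+00  a ← 35.895779 − (+4.201e-01/-2.604e+00) = 36.057107
iter 3: u=1.462097  f(a)=+3.194e-03  f'(a)=-2.565e+00  a ← 36.057107 − (+3.194e-03/-2.565e+00) = 36.058352
iter 4: u=1.462047  f(a)=+1.878e-07  f'(a)=-2.564e+00  a ← 36.058352 − (+1.878e-07/-2.564e+00) = 36.058353
iter 5: u=1.462047  f(a)=+0.000e+00  f'(a)=-2.564e+00  a ← 36.058353 − (+0.000e+00/-2.564e+00) = 36.058353
converged: |Δa| < 1e-12 after 5 iterations
sag = a·(cosh(S/(2a)) − 1) = 36.058353·(cosh(1.462047) − 1) = 45.912082
T_max/T_min = cosh(S/(2a)) = 2.273272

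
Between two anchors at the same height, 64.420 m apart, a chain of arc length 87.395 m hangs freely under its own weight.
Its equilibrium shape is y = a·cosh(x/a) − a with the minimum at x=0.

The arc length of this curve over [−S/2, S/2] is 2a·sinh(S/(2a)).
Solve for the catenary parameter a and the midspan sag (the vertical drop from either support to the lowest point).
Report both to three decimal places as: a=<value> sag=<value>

a=23.112 sag=26.321

seed: a₀ = √(S³/(24(L−S))) = √(64.420³/(24·22.975)) = 22.019005
iter 1: u=1.462827  f(a)=+2.587e+00  f'(a)=-2.569e+00  a ← 22.019005 − (+2.587e+00/-2.569e+00) = 23.026131
iter 2: u=1.398846  f(a)=+1.881e-01  f'(a)=-2.208e+00  a ← 23.026131 − (+1.881e-01/-2.208e+00) = 23.111327
iter 3: u=1.393689  f(a)=+1.166e-03  f'(a)=-2.180e+00  a ← 23.111327 − (+1.166e-03/-2.180e+00) = 23.111862
iter 4: u=1.393657  f(a)=+4.548e-08  f'(a)=-2.180e+00  a ← 23.111862 − (+4.548e-08/-2.180e+00) = 23.111862
iter 5: u=1.393657  f(a)=+0.000e+00  f'(a)=-2.180e+00  a ← 23.111862 − (+0.000e+00/-2.180e+00) = 23.111862
converged: |Δa| < 1e-12 after 5 iterations
sag = a·(cosh(S/(2a)) − 1) = 23.111862·(cosh(1.393657) − 1) = 26.321221
T_max/T_min = cosh(S/(2a)) = 2.138862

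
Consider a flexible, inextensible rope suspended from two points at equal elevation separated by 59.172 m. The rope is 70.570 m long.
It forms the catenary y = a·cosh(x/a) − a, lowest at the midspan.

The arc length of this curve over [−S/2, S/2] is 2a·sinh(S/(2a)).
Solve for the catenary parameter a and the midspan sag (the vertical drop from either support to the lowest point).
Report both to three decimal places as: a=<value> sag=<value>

a=28.283 sag=16.938

seed: a₀ = √(S³/(24(L−S))) = √(59.172³/(24·11.398)) = 27.520380
iter 1: u=1.075058  f(a)=+6.771e-01  f'(a)=-9.281e-01  a ← 27.520380 − (+6.771e-01/-9.281e-01) = 28.249911
iter 2: u=1.047295  f(a)=+2.786e-02  f'(a)=-8.532e-01  a ← 28.249911 − (+2.786e-02/-8.532e-01) = 28.282563
iter 3: u=1.046086  f(a)=+5.164e-05  f'(a)=-8.500e-01  a ← 28.282563 − (+5.164e-05/-8.500e-01) = 28.282624
iter 4: u=1.046084  f(a)=+1.781e-10  f'(a)=-8.500e-01  a ← 28.282624 − (+1.781e-10/-8.500e-01) = 28.282624
iter 5: u=1.046084  f(a)=+0.000e+00  f'(a)=-8.500e-01  a ← 28.282624 − (+0.000e+00/-8.500e-01) = 28.282624
converged: |Δa| < 1e-12 after 5 iterations
sag = a·(cosh(S/(2a)) − 1) = 28.282624·(cosh(1.046084) − 1) = 16.938367
T_max/T_min = cosh(S/(2a)) = 1.598897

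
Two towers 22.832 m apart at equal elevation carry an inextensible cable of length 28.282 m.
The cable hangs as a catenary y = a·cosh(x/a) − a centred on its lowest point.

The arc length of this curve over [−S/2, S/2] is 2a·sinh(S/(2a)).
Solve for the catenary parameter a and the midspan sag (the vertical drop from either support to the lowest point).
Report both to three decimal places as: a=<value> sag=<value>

a=9.864 sag=7.378

seed: a₀ = √(S³/(24(L−S))) = √(22.832³/(24·5.450)) = 9.539202
iter 1: u=1.196746  f(a)=+4.039e-01  f'(a)=-1.315e+00  a ← 9.539202 − (+4.039e-01/-1.315e+00) = 9.846337
iter 2: u=1.159416  f(a)=+2.032e-02  f'(a)=-1.186e+00  a ← 9.846337 − (+2.032e-02/-1.186e+00) = 9.863480
iter 3: u=1.157401  f(a)=+5.752e-05  f'(a)=-1.179e+00  a ← 9.863480 − (+5.752e-05/-1.179e+00) = 9.863529
iter 4: u=1.157395  f(a)=+4.635e-10  f'(a)=-1.179e+00  a ← 9.863529 − (+4.635e-10/-1.179e+00) = 9.863529
iter 5: u=1.157395  f(a)=+0.000e+00  f'(a)=-1.179e+00  a ← 9.863529 − (+0.000e+00/-1.179e+00) = 9.863529
converged: |Δa| < 1e-12 after 5 iterations
sag = a·(cosh(S/(2a)) − 1) = 9.863529·(cosh(1.157395) − 1) = 7.377616
T_max/T_min = cosh(S/(2a)) = 1.747969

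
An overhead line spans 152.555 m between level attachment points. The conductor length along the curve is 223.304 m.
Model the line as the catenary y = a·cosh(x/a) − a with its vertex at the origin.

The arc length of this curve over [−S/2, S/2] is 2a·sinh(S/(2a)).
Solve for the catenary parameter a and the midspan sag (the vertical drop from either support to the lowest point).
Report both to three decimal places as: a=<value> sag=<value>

a=48.620 sag=73.159

seed: a₀ = √(S³/(24(L−S))) = √(152.555³/(24·70.749)) = 45.727125
iter 1: u=1.668102  f(a)=+1.052e+01  f'(a)=-4.046e+00  a ← 45.727125 − (+1.052e+01/-4.046e+00) = 48.327796
iter 2: u=1.578336  f(a)=+9.643e-01  f'(a)=-3.335e+00  a ← 48.327796 − (+9.643e-01/-3.335e+00) = 48.616938
iter 3: u=1.568949  f(a)=+9.906e-03  f'(a)=-3.267e+00  a ← 48.616938 − (+9.906e-03/-3.267e+00) = 48.619971
iter 4: u=1.568851  f(a)=+1.069e-06  f'(a)=-3.266e+00  a ← 48.619971 − (+1.069e-06/-3.266e+00) = 48.619971
iter 5: u=1.568851  f(a)=-2.842e-14  f'(a)=-3.266e+00  a ← 48.619971 − (-2.842e-14/-3.266e+00) = 48.619971
converged: |Δa| < 1e-12 after 5 iterations
sag = a·(cosh(S/(2a)) − 1) = 48.619971·(cosh(1.568851) − 1) = 73.158807
T_max/T_min = cosh(S/(2a)) = 2.504707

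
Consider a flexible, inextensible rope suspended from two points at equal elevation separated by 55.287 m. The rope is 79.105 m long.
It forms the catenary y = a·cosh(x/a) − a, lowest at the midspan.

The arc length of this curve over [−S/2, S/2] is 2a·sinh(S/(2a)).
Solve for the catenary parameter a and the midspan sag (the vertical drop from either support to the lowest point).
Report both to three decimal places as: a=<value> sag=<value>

seed: a₀ = √(S³/(24(L−S))) = √(55.287³/(24·23.818)) = 17.193974
iter 1: u=1.607743  f(a)=+3.275e+00  f'(a)=-3.556e+00  a ← 17.193974 − (+3.275e+00/-3.556e+00) = 18.114866
iter 2: u=1.526012  f(a)=+2.815e-01  f'(a)=-2.969e+00  a ← 18.114866 − (+2.815e-01/-2.969e+00) = 18.209685
iter 3: u=1.518066  f(a)=+2.512e-03  f'(a)=-2.916e+00  a ← 18.209685 − (+2.512e-03/-2.916e+00) = 18.210546
iter 4: u=1.517994  f(a)=+2.040e-07  f'(a)=-2.915e+00  a ← 18.210546 − (+2.040e-07/-2.915e+00) = 18.210546
iter 5: u=1.517994  f(a)=+1.421e-14  f'(a)=-2.915e+00  a ← 18.210546 − (+1.421e-14/-2.915e+00) = 18.210546
converged: |Δa| < 1e-12 after 5 iterations
sag = a·(cosh(S/(2a)) − 1) = 18.210546·(cosh(1.517994) − 1) = 25.332814
T_max/T_min = cosh(S/(2a)) = 2.391107

a=18.211 sag=25.333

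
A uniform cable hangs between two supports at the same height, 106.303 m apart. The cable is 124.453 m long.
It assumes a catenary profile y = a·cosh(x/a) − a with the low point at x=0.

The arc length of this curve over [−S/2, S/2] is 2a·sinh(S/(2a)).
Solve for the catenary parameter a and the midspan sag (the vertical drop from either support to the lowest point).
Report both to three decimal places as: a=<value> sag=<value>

a=53.809 sag=28.456

seed: a₀ = √(S³/(24(L−S))) = √(106.303³/(24·18.150)) = 52.513909
iter 1: u=1.012141  f(a)=+9.527e-01  f'(a)=-7.647e-01  a ← 52.513909 − (+9.527e-01/-7.647e-01) = 53.759721
iter 2: u=0.988686  f(a)=+3.496e-02  f'(a)=-7.095e-01  a ← 53.759721 − (+3.496e-02/-7.095e-01) = 53.808988
iter 3: u=0.987781  f(a)=+5.103e-05  f'(a)=-7.074e-01  a ← 53.808988 − (+5.103e-05/-7.074e-01) = 53.809060
iter 4: u=0.987780  f(a)=+1.091e-10  f'(a)=-7.074e-01  a ← 53.809060 − (+1.091e-10/-7.074e-01) = 53.809060
iter 5: u=0.987780  f(a)=-1.421e-14  f'(a)=-7.074e-01  a ← 53.809060 − (-1.421e-14/-7.074e-01) = 53.809060
converged: |Δa| < 1e-12 after 5 iterations
sag = a·(cosh(S/(2a)) − 1) = 53.809060·(cosh(0.987780) − 1) = 28.456074
T_max/T_min = cosh(S/(2a)) = 1.528834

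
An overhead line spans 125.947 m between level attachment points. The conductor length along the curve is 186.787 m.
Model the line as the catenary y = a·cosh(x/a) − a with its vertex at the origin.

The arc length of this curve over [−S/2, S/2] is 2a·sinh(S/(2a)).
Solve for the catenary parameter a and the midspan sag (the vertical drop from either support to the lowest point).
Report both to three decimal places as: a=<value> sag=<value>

seed: a₀ = √(S³/(24(L−S))) = √(125.947³/(24·60.840)) = 36.989760
iter 1: u=1.702458  f(a)=+9.450e+00  f'(a)=-4.347e+00  a ← 36.989760 − (+9.450e+00/-4.347e+00) = 39.163686
iter 2: u=1.607956  f(a)=+8.972e-01  f'(a)=-3.558e+00  a ← 39.163686 − (+8.972e-01/-3.558e+00) = 39.415872
iter 3: u=1.597669  f(a)=+9.959e-03  f'(a)=-3.479e+00  a ← 39.415872 − (+9.959e-03/-3.479e+00) = 39.418735
iter 4: u=1.597553  f(a)=+1.257e-06  f'(a)=-3.478e+00  a ← 39.418735 − (+1.257e-06/-3.478e+00) = 39.418735
iter 5: u=1.597553  f(a)=+2.842e-14  f'(a)=-3.478e+00  a ← 39.418735 − (+2.842e-14/-3.478e+00) = 39.418735
converged: |Δa| < 1e-12 after 5 iterations
sag = a·(cosh(S/(2a)) − 1) = 39.418735·(cosh(1.597553) − 1) = 61.952772
T_max/T_min = cosh(S/(2a)) = 2.571658

a=39.419 sag=61.953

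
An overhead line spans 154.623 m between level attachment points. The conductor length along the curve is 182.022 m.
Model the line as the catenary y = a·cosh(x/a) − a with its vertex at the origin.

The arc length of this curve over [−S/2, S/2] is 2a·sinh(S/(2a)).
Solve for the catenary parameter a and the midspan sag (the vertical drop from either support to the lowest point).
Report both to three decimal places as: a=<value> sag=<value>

seed: a₀ = √(S³/(24(L−S))) = √(154.623³/(24·27.399)) = 74.978745
iter 1: u=1.031112  f(a)=+1.494e+00  f'(a)=-8.116e-01  a ← 74.978745 − (+1.494e+00/-8.116e-01) = 76.819572
iter 2: u=1.006404  f(a)=+5.679e-02  f'(a)=-7.509e-01  a ← 76.819572 − (+5.679e-02/-7.509e-01) = 76.895195
iter 3: u=1.005414  f(a)=+8.923e-05  f'(a)=-7.486e-01  a ← 76.895195 − (+8.923e-05/-7.486e-01) = 76.895314
iter 4: u=1.005412  f(a)=+2.211e-10  f'(a)=-7.486e-01  a ← 76.895314 − (+2.211e-10/-7.486e-01) = 76.895314
iter 5: u=1.005412  f(a)=-2.842e-14  f'(a)=-7.486e-01  a ← 76.895314 − (-2.842e-14/-7.486e-01) = 76.895314
converged: |Δa| < 1e-12 after 5 iterations
sag = a·(cosh(S/(2a)) − 1) = 76.895314·(cosh(1.005412) − 1) = 42.251198
T_max/T_min = cosh(S/(2a)) = 1.549464

a=76.895 sag=42.251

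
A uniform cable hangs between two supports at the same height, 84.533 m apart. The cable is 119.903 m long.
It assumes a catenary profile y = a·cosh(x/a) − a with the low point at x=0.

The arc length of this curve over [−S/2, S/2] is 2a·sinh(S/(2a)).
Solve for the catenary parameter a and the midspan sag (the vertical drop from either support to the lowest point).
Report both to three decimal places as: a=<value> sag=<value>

a=28.211 sag=38.046

seed: a₀ = √(S³/(24(L−S))) = √(84.533³/(24·35.370)) = 26.675727
iter 1: u=1.584455  f(a)=+4.715e+00  f'(a)=-3.380e+00  a ← 26.675727 − (+4.715e+00/-3.380e+00) = 28.070541
iter 2: u=1.505724  f(a)=+3.950e-01  f'(a)=-2.835e+00  a ← 28.070541 − (+3.950e-01/-2.835e+00) = 28.209859
iter 3: u=1.498288  f(a)=+3.333e-03  f'(a)=-2.788e+00  a ← 28.209859 − (+3.333e-03/-2.788e+00) = 28.211055
iter 4: u=1.498225  f(a)=+2.418e-07  f'(a)=-2.787e+00  a ← 28.211055 − (+2.418e-07/-2.787e+00) = 28.211055
iter 5: u=1.498225  f(a)=+0.000e+00  f'(a)=-2.787e+00  a ← 28.211055 − (+0.000e+00/-2.787e+00) = 28.211055
converged: |Δa| < 1e-12 after 5 iterations
sag = a·(cosh(S/(2a)) − 1) = 28.211055·(cosh(1.498225) − 1) = 38.046367
T_max/T_min = cosh(S/(2a)) = 2.348633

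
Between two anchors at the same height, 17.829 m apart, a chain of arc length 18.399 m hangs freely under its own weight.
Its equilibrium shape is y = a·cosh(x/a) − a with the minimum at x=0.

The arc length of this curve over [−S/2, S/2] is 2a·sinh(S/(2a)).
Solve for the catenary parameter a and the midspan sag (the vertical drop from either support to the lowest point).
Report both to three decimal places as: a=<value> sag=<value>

seed: a₀ = √(S³/(24(L−S))) = √(17.829³/(24·0.570)) = 20.353890
iter 1: u=0.437975  f(a)=+5.492e-03  f'(a)=-5.709e-02  a ← 20.353890 − (+5.492e-03/-5.709e-02) = 20.450088
iter 2: u=0.435915  f(a)=+3.918e-05  f'(a)=-5.628e-02  a ← 20.450088 − (+3.918e-05/-5.628e-02) = 20.450784
iter 3: u=0.435900  f(a)=+2.026e-09  f'(a)=-5.627e-02  a ← 20.450784 − (+2.026e-09/-5.627e-02) = 20.450784
iter 4: u=0.435900  f(a)=+0.000e+00  f'(a)=-5.627e-02  a ← 20.450784 − (+0.000e+00/-5.627e-02) = 20.450784
converged: |Δa| < 1e-12 after 4 iterations
sag = a·(cosh(S/(2a)) − 1) = 20.450784·(cosh(0.435900) − 1) = 1.973876
T_max/T_min = cosh(S/(2a)) = 1.096518

a=20.451 sag=1.974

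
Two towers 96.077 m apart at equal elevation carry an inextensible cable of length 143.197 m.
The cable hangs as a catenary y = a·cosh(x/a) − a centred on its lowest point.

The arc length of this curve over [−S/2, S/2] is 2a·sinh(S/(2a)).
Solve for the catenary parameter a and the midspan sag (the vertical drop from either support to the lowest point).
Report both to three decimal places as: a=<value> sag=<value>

a=29.869 sag=47.710

seed: a₀ = √(S³/(24(L−S))) = √(96.077³/(24·47.120)) = 28.004053
iter 1: u=1.715412  f(a)=+7.439e+00  f'(a)=-4.465e+00  a ← 28.004053 − (+7.439e+00/-4.465e+00) = 29.669960
iter 2: u=1.619096  f(a)=+7.155e-01  f'(a)=-3.644e+00  a ← 29.669960 − (+7.155e-01/-3.644e+00) = 29.866291
iter 3: u=1.608452  f(a)=+8.174e-03  f'(a)=-3.561e+00  a ← 29.866291 − (+8.174e-03/-3.561e+00) = 29.868586
iter 4: u=1.608329  f(a)=+1.094e-06  f'(a)=-3.561e+00  a ← 29.868586 − (+1.094e-06/-3.561e+00) = 29.868586
iter 5: u=1.608329  f(a)=+0.000e+00  f'(a)=-3.561e+00  a ← 29.868586 − (+0.000e+00/-3.561e+00) = 29.868586
converged: |Δa| < 1e-12 after 5 iterations
sag = a·(cosh(S/(2a)) − 1) = 29.868586·(cosh(1.608329) − 1) = 47.710262
T_max/T_min = cosh(S/(2a)) = 2.597339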